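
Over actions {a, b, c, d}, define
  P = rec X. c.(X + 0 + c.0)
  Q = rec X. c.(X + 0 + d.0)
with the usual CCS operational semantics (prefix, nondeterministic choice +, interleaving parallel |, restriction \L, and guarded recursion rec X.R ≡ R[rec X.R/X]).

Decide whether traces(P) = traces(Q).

traces(P) ≠ traces(Q) — witness ⟨cd⟩

P's transition system — 3 states:
  s0 = rec X. c.(X + 0 + c.0) :: ··c··> s1
  s1 = (rec X. c.(X + 0 + c.0)) + 0 + c.0 :: ··c··> s1, ··c··> s2
  s2 = 0 :: stopped
Q's transition system — 3 states:
  t0 = rec X. c.(X + 0 + d.0) :: ··c··> t1
  t1 = (rec X. c.(X + 0 + d.0)) + 0 + d.0 :: ··c··> t1, ··d··> t2
  t2 = 0 :: stopped
Run σ = ⟨cd⟩ on Q: start {t0}
  after c @ step 1: {t1}
  after d @ step 2: {t2}
  — Q admits the full trace.
Run σ = ⟨cd⟩ on P: start {s0}
  after c @ step 1: {s1}
  after d @ step 2: ∅ (P stuck)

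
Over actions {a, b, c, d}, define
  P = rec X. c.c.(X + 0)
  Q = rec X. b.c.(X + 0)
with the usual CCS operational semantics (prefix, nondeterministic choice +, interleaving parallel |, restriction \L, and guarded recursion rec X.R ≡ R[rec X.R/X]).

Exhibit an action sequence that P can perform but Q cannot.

c

LTS(P): 3 reachable states
  p0 = rec X. c.c.(X + 0) ⊢ -c-> p1
  p1 = c.((rec X. c.c.(X + 0)) + 0) ⊢ -c-> p2
  p2 = (rec X. c.c.(X + 0)) + 0 ⊢ -c-> p1
LTS(Q): 3 reachable states
  q0 = rec X. b.c.(X + 0) ⊢ -b-> q1
  q1 = c.((rec X. b.c.(X + 0)) + 0) ⊢ -c-> q2
  q2 = (rec X. b.c.(X + 0)) + 0 ⊢ -b-> q1
Trace ⟨c⟩ through P, begin at {p0}:
  after c @ step 1: {p1}
  ✓ P
Trace ⟨c⟩ through Q, begin at {q0}:
  after c @ step 1: no successor for Q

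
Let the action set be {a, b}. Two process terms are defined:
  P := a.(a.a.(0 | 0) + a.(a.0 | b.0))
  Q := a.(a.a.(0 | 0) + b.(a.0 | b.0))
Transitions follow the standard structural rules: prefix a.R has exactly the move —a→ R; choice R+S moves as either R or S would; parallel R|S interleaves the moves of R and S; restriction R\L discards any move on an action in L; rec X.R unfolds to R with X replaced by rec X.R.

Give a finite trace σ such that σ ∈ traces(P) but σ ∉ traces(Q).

LTS(P): 7 reachable states
  m0 = a.(a.a.(0 | 0) + a.(a.0 | b.0)) → --a--▸ m1
  m1 = a.a.(0 | 0) + a.(a.0 | b.0) → --a--▸ m2, --a--▸ m3
  m2 = a.(0 | 0) → --a--▸ m4
  m3 = a.0 | b.0 → --a--▸ m5, --b--▸ m6
  m4 = 0 | 0 → ·
  m5 = 0 | b.0 → --b--▸ m4
  m6 = a.0 | 0 → --a--▸ m4
LTS(Q): 7 reachable states
  n0 = a.(a.a.(0 | 0) + b.(a.0 | b.0)) → --a--▸ n1
  n1 = a.a.(0 | 0) + b.(a.0 | b.0) → --a--▸ n2, --b--▸ n3
  n2 = a.(0 | 0) → --a--▸ n4
  n3 = a.0 | b.0 → --a--▸ n5, --b--▸ n6
  n4 = 0 | 0 → ·
  n5 = 0 | b.0 → --b--▸ n4
  n6 = a.0 | 0 → --a--▸ n4
Executing aab from P (initial set {m0}):
  step 1 (a): {m1}
  step 2 (a): {m2, m3}
  step 3 (b): {m6}
  ✓ P
Executing aab from Q (initial set {n0}):
  step 1 (a): {n1}
  step 2 (a): {n2}
  step 3 (b): ∅  — Q cannot continue

aab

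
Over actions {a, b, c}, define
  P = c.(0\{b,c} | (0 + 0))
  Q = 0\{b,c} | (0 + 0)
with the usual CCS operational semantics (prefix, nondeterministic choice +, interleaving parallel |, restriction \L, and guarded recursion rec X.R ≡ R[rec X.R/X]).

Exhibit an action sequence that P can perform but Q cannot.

LTS(P): 2 reachable states
  p0 = c.(0\{b,c} | (0 + 0)) has moves —c→ p1
  p1 = 0\{b,c} | (0 + 0) has moves stopped
LTS(Q): 1 reachable states
  q0 = 0\{b,c} | (0 + 0) has moves stopped
Executing c from P (initial set {p0}):
  after c @ step 1: {p1}
  P completes σ.
Executing c from Q (initial set {q0}):
  after c @ step 1: ∅  — Q cannot continue

c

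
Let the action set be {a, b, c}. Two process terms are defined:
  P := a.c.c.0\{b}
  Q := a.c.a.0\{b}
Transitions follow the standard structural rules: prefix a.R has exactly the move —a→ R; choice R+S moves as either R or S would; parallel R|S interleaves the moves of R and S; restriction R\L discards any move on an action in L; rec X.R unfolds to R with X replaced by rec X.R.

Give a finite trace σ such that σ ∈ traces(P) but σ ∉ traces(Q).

LTS(P): 4 reachable states
  u0 = a.c.c.0\{b} → =a=> u1
  u1 = c.c.0\{b} → =c=> u2
  u2 = c.0\{b} → =c=> u3
  u3 = 0\{b} → ∅
LTS(Q): 4 reachable states
  v0 = a.c.a.0\{b} → =a=> v1
  v1 = c.a.0\{b} → =c=> v2
  v2 = a.0\{b} → =a=> v3
  v3 = 0\{b} → ∅
Trace ⟨acc⟩ through P, begin at {u0}:
  [1] a ⇒ {u1}
  [2] c ⇒ {u2}
  [3] c ⇒ {u3}
  ✓ P
Trace ⟨acc⟩ through Q, begin at {v0}:
  [1] a ⇒ {v1}
  [2] c ⇒ {v2}
  [3] c ⇒ no successor for Q

acc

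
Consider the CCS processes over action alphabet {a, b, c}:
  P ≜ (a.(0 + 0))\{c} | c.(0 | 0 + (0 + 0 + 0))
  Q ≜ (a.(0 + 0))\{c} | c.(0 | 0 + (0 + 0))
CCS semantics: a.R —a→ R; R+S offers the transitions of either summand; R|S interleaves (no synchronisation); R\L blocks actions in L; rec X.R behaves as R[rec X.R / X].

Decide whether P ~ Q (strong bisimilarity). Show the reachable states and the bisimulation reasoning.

Reachable graph of P (4 states):
  p0 = (a.(0 + 0))\{c} | c.(0 | 0 + (0 + 0 + 0)) | =a=> p1, =c=> p2
  p1 = (0 + 0)\{c} | c.(0 | 0 + (0 + 0 + 0)) | =c=> p3
  p2 = (a.(0 + 0))\{c} | (0 | 0 + (0 + 0 + 0)) | =a=> p3
  p3 = (0 + 0)\{c} | (0 | 0 + (0 + 0 + 0)) | ·
Reachable graph of Q (4 states):
  q0 = (a.(0 + 0))\{c} | c.(0 | 0 + (0 + 0)) | =a=> q1, =c=> q2
  q1 = (0 + 0)\{c} | c.(0 | 0 + (0 + 0)) | =c=> q3
  q2 = (a.(0 + 0))\{c} | (0 | 0 + (0 + 0)) | =a=> q3
  q3 = (0 + 0)\{c} | (0 | 0 + (0 + 0)) | ·
Partition-refinement fixed point:
  B0 = {p0, q0}
  B1 = {p1, q1}
  B2 = {p3, q3}
  B3 = {p2, q2}
p0 ∈ B0, q0 ∈ B0 → same block

YES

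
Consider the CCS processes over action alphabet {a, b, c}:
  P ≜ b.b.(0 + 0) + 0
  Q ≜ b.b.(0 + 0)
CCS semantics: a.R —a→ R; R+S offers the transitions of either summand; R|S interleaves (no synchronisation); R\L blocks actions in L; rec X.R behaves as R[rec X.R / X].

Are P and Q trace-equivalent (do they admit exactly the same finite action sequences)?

trace-equivalent

LTS(P): 3 reachable states
  p0 = b.b.(0 + 0) + 0 :: —b→ p1
  p1 = b.(0 + 0) :: —b→ p2
  p2 = 0 + 0 :: ∅
LTS(Q): 3 reachable states
  q0 = b.b.(0 + 0) :: —b→ q1
  q1 = b.(0 + 0) :: —b→ q2
  q2 = 0 + 0 :: ∅
Bisimilarity quotient blocks:
  B0 = {p0, q0}
  B1 = {p1, q1}
  B2 = {p2, q2}
p0 ∈ B0, q0 ∈ B0 → same block
Bisimilar ⇒ trace-equivalent.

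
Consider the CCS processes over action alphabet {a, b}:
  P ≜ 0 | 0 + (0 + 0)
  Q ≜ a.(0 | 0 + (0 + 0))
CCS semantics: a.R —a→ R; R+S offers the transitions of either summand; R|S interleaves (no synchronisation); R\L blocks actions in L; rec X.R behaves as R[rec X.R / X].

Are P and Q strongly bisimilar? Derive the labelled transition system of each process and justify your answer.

LTS(P): 1 reachable states
  u0 = 0 | 0 + (0 + 0) | deadlocked
LTS(Q): 2 reachable states
  v0 = a.(0 | 0 + (0 + 0)) | ··a··> v1
  v1 = 0 | 0 + (0 + 0) | deadlocked
Partition-refinement fixed point:
  B0 = {u0, v1}
  B1 = {v0}
u0 ∈ B0, v0 ∈ B1 → different blocks

not bisimilar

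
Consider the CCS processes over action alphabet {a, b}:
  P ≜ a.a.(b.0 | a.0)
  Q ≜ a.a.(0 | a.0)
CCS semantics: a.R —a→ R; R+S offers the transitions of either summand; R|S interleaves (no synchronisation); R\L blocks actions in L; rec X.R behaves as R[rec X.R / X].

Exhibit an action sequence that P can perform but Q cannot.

aab

LTS(P): 6 reachable states
  s0 = a.a.(b.0 | a.0) ⊢ -a-> s1
  s1 = a.(b.0 | a.0) ⊢ -a-> s2
  s2 = b.0 | a.0 ⊢ -a-> s3, -b-> s4
  s3 = b.0 | 0 ⊢ -b-> s5
  s4 = 0 | a.0 ⊢ -a-> s5
  s5 = 0 | 0 ⊢ ∅
LTS(Q): 4 reachable states
  t0 = a.a.(0 | a.0) ⊢ -a-> t1
  t1 = a.(0 | a.0) ⊢ -a-> t2
  t2 = 0 | a.0 ⊢ -a-> t3
  t3 = 0 | 0 ⊢ ∅
Executing aab from P (initial set {s0}):
  after a @ step 1: {s1}
  after a @ step 2: {s2}
  after b @ step 3: {s4}
  P completes σ.
Executing aab from Q (initial set {t0}):
  after a @ step 1: {t1}
  after a @ step 2: {t2}
  after b @ step 3: ∅  — Q cannot continue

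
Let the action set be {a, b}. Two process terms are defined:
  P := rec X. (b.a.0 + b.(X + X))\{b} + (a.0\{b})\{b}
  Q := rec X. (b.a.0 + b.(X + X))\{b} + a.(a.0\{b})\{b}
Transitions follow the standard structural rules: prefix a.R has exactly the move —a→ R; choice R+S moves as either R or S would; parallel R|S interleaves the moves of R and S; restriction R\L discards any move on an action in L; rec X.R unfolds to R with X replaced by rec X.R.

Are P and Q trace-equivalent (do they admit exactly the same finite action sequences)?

P's transition system — 2 states:
  p0 = rec X. (b.a.0 + b.(X + X))\{b} + (a.0\{b})\{b} ⊢ -a-> p1
  p1 = 0\{b}\{b} ⊢ deadlocked
Q's transition system — 3 states:
  q0 = rec X. (b.a.0 + b.(X + X))\{b} + a.(a.0\{b})\{b} ⊢ -a-> q1
  q1 = (a.0\{b})\{b} ⊢ -a-> q2
  q2 = 0\{b}\{b} ⊢ deadlocked
Trace ⟨aa⟩ through Q, begin at {q0}:
  step 1 (a): {q1}
  step 2 (a): {q2}
  ✓ Q
Trace ⟨aa⟩ through P, begin at {p0}:
  step 1 (a): {p1}
  step 2 (a): ∅  — P cannot continue

traces(P) ≠ traces(Q) — witness ⟨aa⟩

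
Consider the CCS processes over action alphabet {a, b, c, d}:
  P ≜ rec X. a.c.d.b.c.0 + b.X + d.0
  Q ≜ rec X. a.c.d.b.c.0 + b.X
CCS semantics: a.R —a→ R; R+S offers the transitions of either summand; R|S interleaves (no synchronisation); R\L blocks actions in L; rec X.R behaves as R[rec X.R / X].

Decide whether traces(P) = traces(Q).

Reachable graph of P (6 states):
  s0 = rec X. a.c.d.b.c.0 + b.X + d.0 :: =a=> s1, =b=> s0, =d=> s2
  s1 = c.d.b.c.0 :: =c=> s3
  s2 = 0 :: stopped
  s3 = d.b.c.0 :: =d=> s4
  s4 = b.c.0 :: =b=> s5
  s5 = c.0 :: =c=> s2
Reachable graph of Q (6 states):
  t0 = rec X. a.c.d.b.c.0 + b.X :: =a=> t1, =b=> t0
  t1 = c.d.b.c.0 :: =c=> t2
  t2 = d.b.c.0 :: =d=> t3
  t3 = b.c.0 :: =b=> t4
  t4 = c.0 :: =c=> t5
  t5 = 0 :: stopped
Run σ = ⟨d⟩ on P: start {s0}
  after d @ step 1: {s2}
  — P admits the full trace.
Run σ = ⟨d⟩ on Q: start {t0}
  after d @ step 1: ∅  — Q cannot continue

trace-distinct — witness ⟨d⟩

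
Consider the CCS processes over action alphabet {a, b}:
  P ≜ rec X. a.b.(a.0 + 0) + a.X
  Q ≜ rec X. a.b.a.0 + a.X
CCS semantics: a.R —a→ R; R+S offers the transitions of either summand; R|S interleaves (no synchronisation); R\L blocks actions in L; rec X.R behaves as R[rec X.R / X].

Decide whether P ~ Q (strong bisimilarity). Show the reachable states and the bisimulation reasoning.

LTS(P): 4 reachable states
  s0 = rec X. a.b.(a.0 + 0) + a.X → —a→ s0, —a→ s1
  s1 = b.(a.0 + 0) → —b→ s2
  s2 = a.0 + 0 → —a→ s3
  s3 = 0 → deadlocked
LTS(Q): 4 reachable states
  t0 = rec X. a.b.a.0 + a.X → —a→ t0, —a→ t1
  t1 = b.a.0 → —b→ t2
  t2 = a.0 → —a→ t3
  t3 = 0 → deadlocked
Coarsest stable partition (strong bisimilarity classes):
  B0 = {s0, t0}
  B1 = {s1, t1}
  B2 = {s2, t2}
  B3 = {s3, t3}
s0 ∈ B0, t0 ∈ B0 → same block

P ~ Q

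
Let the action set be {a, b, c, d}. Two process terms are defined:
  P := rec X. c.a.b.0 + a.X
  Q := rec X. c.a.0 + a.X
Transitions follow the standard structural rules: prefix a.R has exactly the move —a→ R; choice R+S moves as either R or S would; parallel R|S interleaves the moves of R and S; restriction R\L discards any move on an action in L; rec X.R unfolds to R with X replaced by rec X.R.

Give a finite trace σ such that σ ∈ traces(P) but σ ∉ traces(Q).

P's transition system — 4 states:
  s0 = rec X. c.a.b.0 + a.X → =a=> s0, =c=> s1
  s1 = a.b.0 → =a=> s2
  s2 = b.0 → =b=> s3
  s3 = 0 → ·
Q's transition system — 3 states:
  t0 = rec X. c.a.0 + a.X → =a=> t0, =c=> t1
  t1 = a.0 → =a=> t2
  t2 = 0 → ·
Run σ = ⟨cab⟩ on P: start {s0}
  step 1 (c): {s1}
  step 2 (a): {s2}
  step 3 (b): {s3}
  — P admits the full trace.
Run σ = ⟨cab⟩ on Q: start {t0}
  step 1 (c): {t1}
  step 2 (a): {t2}
  step 3 (b): no successor for Q

cab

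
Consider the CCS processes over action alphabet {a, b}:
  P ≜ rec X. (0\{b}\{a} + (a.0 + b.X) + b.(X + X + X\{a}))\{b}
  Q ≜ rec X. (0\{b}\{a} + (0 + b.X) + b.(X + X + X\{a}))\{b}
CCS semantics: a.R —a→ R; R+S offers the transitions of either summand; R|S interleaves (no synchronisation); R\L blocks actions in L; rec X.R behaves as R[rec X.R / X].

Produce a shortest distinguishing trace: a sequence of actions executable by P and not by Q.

a

Reachable graph of P (2 states):
  m0 = rec X. (0\{b}\{a} + (a.0 + b.X) + b.(X + X + X\{a}))\{b} has moves ··a··> m1
  m1 = 0\{b} has moves (no moves)
Reachable graph of Q (1 states):
  n0 = rec X. (0\{b}\{a} + (0 + b.X) + b.(X + X + X\{a}))\{b} has moves (no moves)
Executing a from P (initial set {m0}):
  after a @ step 1: {m1}
  P completes σ.
Executing a from Q (initial set {n0}):
  after a @ step 1: ∅  — Q cannot continue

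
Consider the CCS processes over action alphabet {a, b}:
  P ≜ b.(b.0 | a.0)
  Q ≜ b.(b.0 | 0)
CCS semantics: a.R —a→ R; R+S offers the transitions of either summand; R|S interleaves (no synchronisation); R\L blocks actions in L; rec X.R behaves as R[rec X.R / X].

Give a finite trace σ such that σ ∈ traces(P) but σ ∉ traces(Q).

ba

Reachable graph of P (5 states):
  s0 = b.(b.0 | a.0) → -b-> s1
  s1 = b.0 | a.0 → -a-> s2, -b-> s3
  s2 = b.0 | 0 → -b-> s4
  s3 = 0 | a.0 → -a-> s4
  s4 = 0 | 0 → ∅
Reachable graph of Q (3 states):
  t0 = b.(b.0 | 0) → -b-> t1
  t1 = b.0 | 0 → -b-> t2
  t2 = 0 | 0 → ∅
Executing ba from P (initial set {s0}):
  [1] b ⇒ {s1}
  [2] a ⇒ {s2}
  P completes σ.
Executing ba from Q (initial set {t0}):
  [1] b ⇒ {t1}
  [2] a ⇒ no successor for Q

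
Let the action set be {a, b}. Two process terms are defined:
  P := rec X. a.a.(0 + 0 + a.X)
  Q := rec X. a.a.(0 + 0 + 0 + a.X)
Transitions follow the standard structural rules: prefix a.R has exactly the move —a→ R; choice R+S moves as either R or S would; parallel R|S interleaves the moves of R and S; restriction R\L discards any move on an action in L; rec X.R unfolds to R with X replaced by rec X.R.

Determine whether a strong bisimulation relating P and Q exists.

P ~ Q

P's transition system — 3 states:
  p0 = rec X. a.a.(0 + 0 + a.X) ⊢ --a--▸ p1
  p1 = a.(0 + 0 + a.(rec X. a.a.(0 + 0 + a.X))) ⊢ --a--▸ p2
  p2 = 0 + 0 + a.(rec X. a.a.(0 + 0 + a.X)) ⊢ --a--▸ p0
Q's transition system — 3 states:
  q0 = rec X. a.a.(0 + 0 + 0 + a.X) ⊢ --a--▸ q1
  q1 = a.(0 + 0 + 0 + a.(rec X. a.a.(0 + 0 + 0 + a.X))) ⊢ --a--▸ q2
  q2 = 0 + 0 + 0 + a.(rec X. a.a.(0 + 0 + 0 + a.X)) ⊢ --a--▸ q0
Coarsest stable partition (strong bisimilarity classes):
  B0 = {p0, p1, p2, q0, q1, q2}
p0 ∈ B0, q0 ∈ B0 → same block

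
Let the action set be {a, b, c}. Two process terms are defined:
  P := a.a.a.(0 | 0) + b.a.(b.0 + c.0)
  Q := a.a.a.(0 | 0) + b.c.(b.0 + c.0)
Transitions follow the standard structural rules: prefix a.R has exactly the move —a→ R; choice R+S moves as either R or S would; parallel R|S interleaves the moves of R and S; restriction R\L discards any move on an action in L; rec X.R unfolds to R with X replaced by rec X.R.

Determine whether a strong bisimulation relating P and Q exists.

P ≁ Q

Reachable graph of P (7 states):
  u0 = a.a.a.(0 | 0) + b.a.(b.0 + c.0) :: —a→ u1, —b→ u2
  u1 = a.a.(0 | 0) :: —a→ u3
  u2 = a.(b.0 + c.0) :: —a→ u4
  u3 = a.(0 | 0) :: —a→ u5
  u4 = b.0 + c.0 :: —b→ u6, —c→ u6
  u5 = 0 | 0 :: stopped
  u6 = 0 :: stopped
Reachable graph of Q (7 states):
  v0 = a.a.a.(0 | 0) + b.c.(b.0 + c.0) :: —a→ v1, —b→ v2
  v1 = a.a.(0 | 0) :: —a→ v3
  v2 = c.(b.0 + c.0) :: —c→ v4
  v3 = a.(0 | 0) :: —a→ v5
  v4 = b.0 + c.0 :: —b→ v6, —c→ v6
  v5 = 0 | 0 :: stopped
  v6 = 0 :: stopped
Coarsest stable partition (strong bisimilarity classes):
  B0 = {u0}
  B1 = {u2}
  B2 = {u4, v4}
  B3 = {u5, u6, v5, v6}
  B4 = {u1, v1}
  B5 = {u3, v3}
  B6 = {v0}
  B7 = {v2}
u0 ∈ B0, v0 ∈ B6 → different blocks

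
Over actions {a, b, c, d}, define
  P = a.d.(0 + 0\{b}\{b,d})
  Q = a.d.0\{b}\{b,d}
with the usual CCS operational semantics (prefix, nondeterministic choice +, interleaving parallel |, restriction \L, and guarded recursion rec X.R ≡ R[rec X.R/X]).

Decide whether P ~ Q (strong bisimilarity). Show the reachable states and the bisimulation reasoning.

LTS(P): 3 reachable states
  u0 = a.d.(0 + 0\{b}\{b,d}) ⊢ ··a··> u1
  u1 = d.(0 + 0\{b}\{b,d}) ⊢ ··d··> u2
  u2 = 0 + 0\{b}\{b,d} ⊢ stopped
LTS(Q): 3 reachable states
  v0 = a.d.0\{b}\{b,d} ⊢ ··a··> v1
  v1 = d.0\{b}\{b,d} ⊢ ··d··> v2
  v2 = 0\{b}\{b,d} ⊢ stopped
Partition-refinement fixed point:
  B0 = {u0, v0}
  B1 = {u1, v1}
  B2 = {u2, v2}
u0 ∈ B0, v0 ∈ B0 → same block

bisimilar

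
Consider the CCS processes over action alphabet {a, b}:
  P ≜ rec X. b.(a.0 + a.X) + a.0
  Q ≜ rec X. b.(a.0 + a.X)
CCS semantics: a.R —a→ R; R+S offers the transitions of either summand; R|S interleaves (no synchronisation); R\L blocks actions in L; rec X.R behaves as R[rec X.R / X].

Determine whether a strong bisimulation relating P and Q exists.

NO

LTS(P): 3 reachable states
  u0 = rec X. b.(a.0 + a.X) + a.0 :: ··a··> u1, ··b··> u2
  u1 = 0 :: deadlocked
  u2 = a.0 + a.(rec X. b.(a.0 + a.X) + a.0) :: ··a··> u0, ··a··> u1
LTS(Q): 3 reachable states
  v0 = rec X. b.(a.0 + a.X) :: ··b··> v1
  v1 = a.0 + a.(rec X. b.(a.0 + a.X)) :: ··a··> v0, ··a··> v2
  v2 = 0 :: deadlocked
Coarsest stable partition (strong bisimilarity classes):
  B0 = {u0}
  B1 = {u1, v2}
  B2 = {u2}
  B3 = {v0}
  B4 = {v1}
u0 ∈ B0, v0 ∈ B3 → different blocks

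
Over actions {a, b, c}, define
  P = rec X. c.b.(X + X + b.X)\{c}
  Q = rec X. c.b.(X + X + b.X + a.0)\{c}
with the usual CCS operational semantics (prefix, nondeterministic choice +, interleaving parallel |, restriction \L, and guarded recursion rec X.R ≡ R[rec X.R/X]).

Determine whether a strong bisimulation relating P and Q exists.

P ≁ Q

Reachable graph of P (4 states):
  m0 = rec X. c.b.(X + X + b.X)\{c} has moves ··c··> m1
  m1 = b.((rec X. c.b.(X + X + b.X)\{c}) + (rec X. c.b.(X + X + b.X)\{c}) + b.(rec X. c.b.(X + X + b.X)\{c}))\{c} has moves ··b··> m2
  m2 = ((rec X. c.b.(X + X + b.X)\{c}) + (rec X. c.b.(X + X + b.X)\{c}) + b.(rec X. c.b.(X + X + b.X)\{c}))\{c} has moves ··b··> m3
  m3 = (rec X. c.b.(X + X + b.X)\{c})\{c} has moves ∅
Reachable graph of Q (5 states):
  n0 = rec X. c.b.(X + X + b.X + a.0)\{c} has moves ··c··> n1
  n1 = b.((rec X. c.b.(X + X + b.X + a.0)\{c}) + (rec X. c.b.(X + X + b.X + a.0)\{c}) + b.(rec X. c.b.(X + X + b.X + a.0)\{c}) + a.0)\{c} has moves ··b··> n2
  n2 = ((rec X. c.b.(X + X + b.X + a.0)\{c}) + (rec X. c.b.(X + X + b.X + a.0)\{c}) + b.(rec X. c.b.(X + X + b.X + a.0)\{c}) + a.0)\{c} has moves ··a··> n3, ··b··> n4
  n3 = 0\{c} has moves ∅
  n4 = (rec X. c.b.(X + X + b.X + a.0)\{c})\{c} has moves ∅
Bisimilarity quotient blocks:
  B0 = {m0}
  B1 = {m1}
  B2 = {m2}
  B3 = {m3, n3, n4}
  B4 = {n0}
  B5 = {n1}
  B6 = {n2}
m0 ∈ B0, n0 ∈ B4 → different blocks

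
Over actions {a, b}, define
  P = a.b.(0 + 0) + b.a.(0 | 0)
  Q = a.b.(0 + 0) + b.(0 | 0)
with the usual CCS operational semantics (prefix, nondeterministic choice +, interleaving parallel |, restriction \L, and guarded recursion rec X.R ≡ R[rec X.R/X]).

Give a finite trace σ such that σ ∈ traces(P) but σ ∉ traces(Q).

LTS(P): 5 reachable states
  p0 = a.b.(0 + 0) + b.a.(0 | 0) ⊢ --a--▸ p1, --b--▸ p2
  p1 = b.(0 + 0) ⊢ --b--▸ p3
  p2 = a.(0 | 0) ⊢ --a--▸ p4
  p3 = 0 + 0 ⊢ (no moves)
  p4 = 0 | 0 ⊢ (no moves)
LTS(Q): 4 reachable states
  q0 = a.b.(0 + 0) + b.(0 | 0) ⊢ --a--▸ q1, --b--▸ q2
  q1 = b.(0 + 0) ⊢ --b--▸ q3
  q2 = 0 | 0 ⊢ (no moves)
  q3 = 0 + 0 ⊢ (no moves)
Executing ba from P (initial set {p0}):
  [1] b ⇒ {p2}
  [2] a ⇒ {p4}
  — P admits the full trace.
Executing ba from Q (initial set {q0}):
  [1] b ⇒ {q2}
  [2] a ⇒ ∅  — Q cannot continue

ba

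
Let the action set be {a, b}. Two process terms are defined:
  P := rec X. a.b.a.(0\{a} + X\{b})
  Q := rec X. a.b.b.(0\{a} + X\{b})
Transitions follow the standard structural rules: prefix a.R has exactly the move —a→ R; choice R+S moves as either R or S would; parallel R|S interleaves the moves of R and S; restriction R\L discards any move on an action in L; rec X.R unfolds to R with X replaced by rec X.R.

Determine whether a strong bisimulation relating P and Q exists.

P ≁ Q

LTS(P): 5 reachable states
  p0 = rec X. a.b.a.(0\{a} + X\{b}) has moves --a--▸ p1
  p1 = b.a.(0\{a} + (rec X. a.b.a.(0\{a} + X\{b}))\{b}) has moves --b--▸ p2
  p2 = a.(0\{a} + (rec X. a.b.a.(0\{a} + X\{b}))\{b}) has moves --a--▸ p3
  p3 = 0\{a} + (rec X. a.b.a.(0\{a} + X\{b}))\{b} has moves --a--▸ p4
  p4 = (b.a.(0\{a} + (rec X. a.b.a.(0\{a} + X\{b}))\{b}))\{b} has moves stopped
LTS(Q): 5 reachable states
  q0 = rec X. a.b.b.(0\{a} + X\{b}) has moves --a--▸ q1
  q1 = b.b.(0\{a} + (rec X. a.b.b.(0\{a} + X\{b}))\{b}) has moves --b--▸ q2
  q2 = b.(0\{a} + (rec X. a.b.b.(0\{a} + X\{b}))\{b}) has moves --b--▸ q3
  q3 = 0\{a} + (rec X. a.b.b.(0\{a} + X\{b}))\{b} has moves --a--▸ q4
  q4 = (b.b.(0\{a} + (rec X. a.b.b.(0\{a} + X\{b}))\{b}))\{b} has moves stopped
Partition-refinement fixed point:
  B0 = {p0}
  B1 = {p1}
  B2 = {p2}
  B3 = {p3, q3}
  B4 = {p4, q4}
  B5 = {q0}
  B6 = {q1}
  B7 = {q2}
p0 ∈ B0, q0 ∈ B5 → different blocks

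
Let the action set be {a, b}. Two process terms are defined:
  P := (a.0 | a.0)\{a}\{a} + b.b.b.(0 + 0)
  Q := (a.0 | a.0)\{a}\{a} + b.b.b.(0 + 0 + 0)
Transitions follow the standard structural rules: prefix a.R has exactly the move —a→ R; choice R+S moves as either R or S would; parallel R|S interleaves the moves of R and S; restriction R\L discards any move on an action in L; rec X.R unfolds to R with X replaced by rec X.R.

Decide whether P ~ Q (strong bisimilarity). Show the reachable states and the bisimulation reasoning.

YES

LTS(P): 4 reachable states
  m0 = (a.0 | a.0)\{a}\{a} + b.b.b.(0 + 0) :: —b→ m1
  m1 = b.b.(0 + 0) :: —b→ m2
  m2 = b.(0 + 0) :: —b→ m3
  m3 = 0 + 0 :: stopped
LTS(Q): 4 reachable states
  n0 = (a.0 | a.0)\{a}\{a} + b.b.b.(0 + 0 + 0) :: —b→ n1
  n1 = b.b.(0 + 0 + 0) :: —b→ n2
  n2 = b.(0 + 0 + 0) :: —b→ n3
  n3 = 0 + 0 + 0 :: stopped
Bisimilarity quotient blocks:
  B0 = {m0, n0}
  B1 = {m1, n1}
  B2 = {m2, n2}
  B3 = {m3, n3}
m0 ∈ B0, n0 ∈ B0 → same block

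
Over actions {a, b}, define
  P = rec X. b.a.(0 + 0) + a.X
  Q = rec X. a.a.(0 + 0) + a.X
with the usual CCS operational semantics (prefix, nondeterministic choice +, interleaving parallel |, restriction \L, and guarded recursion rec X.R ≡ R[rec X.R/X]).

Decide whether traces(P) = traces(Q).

P's transition system — 3 states:
  m0 = rec X. b.a.(0 + 0) + a.X has moves —a→ m0, —b→ m1
  m1 = a.(0 + 0) has moves —a→ m2
  m2 = 0 + 0 has moves (no moves)
Q's transition system — 3 states:
  n0 = rec X. a.a.(0 + 0) + a.X has moves —a→ n0, —a→ n1
  n1 = a.(0 + 0) has moves —a→ n2
  n2 = 0 + 0 has moves (no moves)
Run σ = ⟨b⟩ on P: start {m0}
  after b @ step 1: {m1}
  ✓ P
Run σ = ⟨b⟩ on Q: start {n0}
  after b @ step 1: ∅  — Q cannot continue

NO — witness ⟨b⟩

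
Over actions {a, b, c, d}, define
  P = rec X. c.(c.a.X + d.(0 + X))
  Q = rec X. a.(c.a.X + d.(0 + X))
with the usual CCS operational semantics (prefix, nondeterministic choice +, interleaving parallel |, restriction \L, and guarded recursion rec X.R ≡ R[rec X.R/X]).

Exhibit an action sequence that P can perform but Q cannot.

P's transition system — 4 states:
  s0 = rec X. c.(c.a.X + d.(0 + X)) has moves =c=> s1
  s1 = c.a.(rec X. c.(c.a.X + d.(0 + X))) + d.(0 + (rec X. c.(c.a.X + d.(0 + X)))) has moves =c=> s2, =d=> s3
  s2 = a.(rec X. c.(c.a.X + d.(0 + X))) has moves =a=> s0
  s3 = 0 + (rec X. c.(c.a.X + d.(0 + X))) has moves =c=> s1
Q's transition system — 4 states:
  t0 = rec X. a.(c.a.X + d.(0 + X)) has moves =a=> t1
  t1 = c.a.(rec X. a.(c.a.X + d.(0 + X))) + d.(0 + (rec X. a.(c.a.X + d.(0 + X)))) has moves =c=> t2, =d=> t3
  t2 = a.(rec X. a.(c.a.X + d.(0 + X))) has moves =a=> t0
  t3 = 0 + (rec X. a.(c.a.X + d.(0 + X))) has moves =a=> t1
Executing c from P (initial set {s0}):
  after c @ step 1: {s1}
  P completes σ.
Executing c from Q (initial set {t0}):
  after c @ step 1: ∅ (Q stuck)

c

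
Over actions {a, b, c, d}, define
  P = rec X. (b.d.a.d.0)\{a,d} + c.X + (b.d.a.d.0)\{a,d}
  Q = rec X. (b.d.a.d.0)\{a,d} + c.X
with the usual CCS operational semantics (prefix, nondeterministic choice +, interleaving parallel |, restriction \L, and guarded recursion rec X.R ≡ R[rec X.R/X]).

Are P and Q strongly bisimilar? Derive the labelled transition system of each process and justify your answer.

LTS(P): 2 reachable states
  s0 = rec X. (b.d.a.d.0)\{a,d} + c.X + (b.d.a.d.0)\{a,d} has moves --b--▸ s1, --c--▸ s0
  s1 = (d.a.d.0)\{a,d} has moves ·
LTS(Q): 2 reachable states
  t0 = rec X. (b.d.a.d.0)\{a,d} + c.X has moves --b--▸ t1, --c--▸ t0
  t1 = (d.a.d.0)\{a,d} has moves ·
Coarsest stable partition (strong bisimilarity classes):
  B0 = {s0, t0}
  B1 = {s1, t1}
s0 ∈ B0, t0 ∈ B0 → same block

YES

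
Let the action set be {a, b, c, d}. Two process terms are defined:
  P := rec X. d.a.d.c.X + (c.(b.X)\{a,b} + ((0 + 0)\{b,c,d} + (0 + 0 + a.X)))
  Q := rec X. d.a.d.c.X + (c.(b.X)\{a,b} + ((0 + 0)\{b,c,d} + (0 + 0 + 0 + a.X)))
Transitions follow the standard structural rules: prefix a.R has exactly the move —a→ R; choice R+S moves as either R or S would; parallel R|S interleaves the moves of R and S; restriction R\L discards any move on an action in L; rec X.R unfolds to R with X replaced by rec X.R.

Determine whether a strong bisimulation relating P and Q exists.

P ~ Q

P's transition system — 5 states:
  u0 = rec X. d.a.d.c.X + (c.(b.X)\{a,b} + ((0 + 0)\{b,c,d} + (0 + 0 + a.X))) → ··a··> u0, ··c··> u1, ··d··> u2
  u1 = (b.(rec X. d.a.d.c.X + (c.(b.X)\{a,b} + ((0 + 0)\{b,c,d} + (0 + 0 + a.X)))))\{a,b} → deadlocked
  u2 = a.d.c.(rec X. d.a.d.c.X + (c.(b.X)\{a,b} + ((0 + 0)\{b,c,d} + (0 + 0 + a.X)))) → ··a··> u3
  u3 = d.c.(rec X. d.a.d.c.X + (c.(b.X)\{a,b} + ((0 + 0)\{b,c,d} + (0 + 0 + a.X)))) → ··d··> u4
  u4 = c.(rec X. d.a.d.c.X + (c.(b.X)\{a,b} + ((0 + 0)\{b,c,d} + (0 + 0 + a.X)))) → ··c··> u0
Q's transition system — 5 states:
  v0 = rec X. d.a.d.c.X + (c.(b.X)\{a,b} + ((0 + 0)\{b,c,d} + (0 + 0 + 0 + a.X))) → ··a··> v0, ··c··> v1, ··d··> v2
  v1 = (b.(rec X. d.a.d.c.X + (c.(b.X)\{a,b} + ((0 + 0)\{b,c,d} + (0 + 0 + 0 + a.X)))))\{a,b} → deadlocked
  v2 = a.d.c.(rec X. d.a.d.c.X + (c.(b.X)\{a,b} + ((0 + 0)\{b,c,d} + (0 + 0 + 0 + a.X)))) → ··a··> v3
  v3 = d.c.(rec X. d.a.d.c.X + (c.(b.X)\{a,b} + ((0 + 0)\{b,c,d} + (0 + 0 + 0 + a.X)))) → ··d··> v4
  v4 = c.(rec X. d.a.d.c.X + (c.(b.X)\{a,b} + ((0 + 0)\{b,c,d} + (0 + 0 + 0 + a.X)))) → ··c··> v0
Partition-refinement fixed point:
  B0 = {u0, v0}
  B1 = {u1, v1}
  B2 = {u2, v2}
  B3 = {u3, v3}
  B4 = {u4, v4}
u0 ∈ B0, v0 ∈ B0 → same block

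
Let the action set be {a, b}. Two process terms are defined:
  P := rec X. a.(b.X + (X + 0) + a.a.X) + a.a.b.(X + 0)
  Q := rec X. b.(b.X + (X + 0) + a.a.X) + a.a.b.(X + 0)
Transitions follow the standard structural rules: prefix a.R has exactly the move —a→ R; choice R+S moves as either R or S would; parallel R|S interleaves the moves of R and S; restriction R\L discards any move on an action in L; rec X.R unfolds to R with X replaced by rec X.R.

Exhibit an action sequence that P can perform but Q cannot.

ab

P's transition system — 6 states:
  u0 = rec X. a.(b.X + (X + 0) + a.a.X) + a.a.b.(X + 0) :: ··a··> u1, ··a··> u2
  u1 = a.b.((rec X. a.(b.X + (X + 0) + a.a.X) + a.a.b.(X + 0)) + 0) :: ··a··> u3
  u2 = b.(rec X. a.(b.X + (X + 0) + a.a.X) + a.a.b.(X + 0)) + ((rec X. a.(b.X + (X + 0) + a.a.X) + a.a.b.(X + 0)) + 0) + a.a.(rec X. a.(b.X + (X + 0) + a.a.X) + a.a.b.(X + 0)) :: ··a··> u1, ··a··> u2, ··a··> u4, ··b··> u0
  u3 = b.((rec X. a.(b.X + (X + 0) + a.a.X) + a.a.b.(X + 0)) + 0) :: ··b··> u5
  u4 = a.(rec X. a.(b.X + (X + 0) + a.a.X) + a.a.b.(X + 0)) :: ··a··> u0
  u5 = (rec X. a.(b.X + (X + 0) + a.a.X) + a.a.b.(X + 0)) + 0 :: ··a··> u1, ··a··> u2
Q's transition system — 6 states:
  v0 = rec X. b.(b.X + (X + 0) + a.a.X) + a.a.b.(X + 0) :: ··a··> v1, ··b··> v2
  v1 = a.b.((rec X. b.(b.X + (X + 0) + a.a.X) + a.a.b.(X + 0)) + 0) :: ··a··> v3
  v2 = b.(rec X. b.(b.X + (X + 0) + a.a.X) + a.a.b.(X + 0)) + ((rec X. b.(b.X + (X + 0) + a.a.X) + a.a.b.(X + 0)) + 0) + a.a.(rec X. b.(b.X + (X + 0) + a.a.X) + a.a.b.(X + 0)) :: ··a··> v1, ··a··> v4, ··b··> v0, ··b··> v2
  v3 = b.((rec X. b.(b.X + (X + 0) + a.a.X) + a.a.b.(X + 0)) + 0) :: ··b··> v5
  v4 = a.(rec X. b.(b.X + (X + 0) + a.a.X) + a.a.b.(X + 0)) :: ··a··> v0
  v5 = (rec X. b.(b.X + (X + 0) + a.a.X) + a.a.b.(X + 0)) + 0 :: ··a··> v1, ··b··> v2
Executing ab from P (initial set {u0}):
  step 1 (a): {u1, u2}
  step 2 (b): {u0}
  ✓ P
Executing ab from Q (initial set {v0}):
  step 1 (a): {v1}
  step 2 (b): no successor for Q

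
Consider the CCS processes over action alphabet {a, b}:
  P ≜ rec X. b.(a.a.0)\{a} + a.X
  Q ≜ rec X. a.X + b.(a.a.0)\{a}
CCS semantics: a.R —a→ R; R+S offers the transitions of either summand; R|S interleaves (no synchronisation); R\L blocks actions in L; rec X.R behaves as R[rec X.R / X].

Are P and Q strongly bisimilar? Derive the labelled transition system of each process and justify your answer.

YES

Reachable graph of P (2 states):
  m0 = rec X. b.(a.a.0)\{a} + a.X → -a-> m0, -b-> m1
  m1 = (a.a.0)\{a} → ·
Reachable graph of Q (2 states):
  n0 = rec X. a.X + b.(a.a.0)\{a} → -a-> n0, -b-> n1
  n1 = (a.a.0)\{a} → ·
Partition-refinement fixed point:
  B0 = {m0, n0}
  B1 = {m1, n1}
m0 ∈ B0, n0 ∈ B0 → same block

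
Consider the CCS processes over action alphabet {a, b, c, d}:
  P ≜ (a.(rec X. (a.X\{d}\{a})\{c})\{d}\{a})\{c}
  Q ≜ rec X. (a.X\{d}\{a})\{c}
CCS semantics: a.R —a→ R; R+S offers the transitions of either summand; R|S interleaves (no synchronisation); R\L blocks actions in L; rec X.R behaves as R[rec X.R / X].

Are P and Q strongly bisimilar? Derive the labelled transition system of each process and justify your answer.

P ~ Q

P's transition system — 2 states:
  u0 = (a.(rec X. (a.X\{d}\{a})\{c})\{d}\{a})\{c} has moves =a=> u1
  u1 = (rec X. (a.X\{d}\{a})\{c})\{d}\{a}\{c} has moves deadlocked
Q's transition system — 2 states:
  v0 = rec X. (a.X\{d}\{a})\{c} has moves =a=> v1
  v1 = (rec X. (a.X\{d}\{a})\{c})\{d}\{a}\{c} has moves deadlocked
Coarsest stable partition (strong bisimilarity classes):
  B0 = {u0, v0}
  B1 = {u1, v1}
u0 ∈ B0, v0 ∈ B0 → same block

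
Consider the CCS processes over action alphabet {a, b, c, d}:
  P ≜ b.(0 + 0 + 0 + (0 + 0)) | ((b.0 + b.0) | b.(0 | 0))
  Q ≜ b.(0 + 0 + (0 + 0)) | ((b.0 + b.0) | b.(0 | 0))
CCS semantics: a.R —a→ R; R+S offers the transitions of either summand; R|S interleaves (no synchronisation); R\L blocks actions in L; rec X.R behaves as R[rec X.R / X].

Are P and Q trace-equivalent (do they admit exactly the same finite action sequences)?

Reachable graph of P (8 states):
  p0 = b.(0 + 0 + 0 + (0 + 0)) | ((b.0 + b.0) | b.(0 | 0)) | =b=> p1, =b=> p2, =b=> p3
  p1 = (0 + 0 + 0 + (0 + 0)) | ((b.0 + b.0) | b.(0 | 0)) | =b=> p4, =b=> p5
  p2 = b.(0 + 0 + 0 + (0 + 0)) | ((b.0 + b.0) | (0 | 0)) | =b=> p4, =b=> p6
  p3 = b.(0 + 0 + 0 + (0 + 0)) | (0 | b.(0 | 0)) | =b=> p5, =b=> p6
  p4 = (0 + 0 + 0 + (0 + 0)) | ((b.0 + b.0) | (0 | 0)) | =b=> p7
  p5 = (0 + 0 + 0 + (0 + 0)) | (0 | b.(0 | 0)) | =b=> p7
  p6 = b.(0 + 0 + 0 + (0 + 0)) | (0 | (0 | 0)) | =b=> p7
  p7 = (0 + 0 + 0 + (0 + 0)) | (0 | (0 | 0)) | (no moves)
Reachable graph of Q (8 states):
  q0 = b.(0 + 0 + (0 + 0)) | ((b.0 + b.0) | b.(0 | 0)) | =b=> q1, =b=> q2, =b=> q3
  q1 = (0 + 0 + (0 + 0)) | ((b.0 + b.0) | b.(0 | 0)) | =b=> q4, =b=> q5
  q2 = b.(0 + 0 + (0 + 0)) | ((b.0 + b.0) | (0 | 0)) | =b=> q4, =b=> q6
  q3 = b.(0 + 0 + (0 + 0)) | (0 | b.(0 | 0)) | =b=> q5, =b=> q6
  q4 = (0 + 0 + (0 + 0)) | ((b.0 + b.0) | (0 | 0)) | =b=> q7
  q5 = (0 + 0 + (0 + 0)) | (0 | b.(0 | 0)) | =b=> q7
  q6 = b.(0 + 0 + (0 + 0)) | (0 | (0 | 0)) | =b=> q7
  q7 = (0 + 0 + (0 + 0)) | (0 | (0 | 0)) | (no moves)
Partition-refinement fixed point:
  B0 = {p0, q0}
  B1 = {p1, p2, p3, q1, q2, q3}
  B2 = {p4, p5, p6, q4, q5, q6}
  B3 = {p7, q7}
p0 ∈ B0, q0 ∈ B0 → same block
Bisimilar ⇒ trace-equivalent.

YES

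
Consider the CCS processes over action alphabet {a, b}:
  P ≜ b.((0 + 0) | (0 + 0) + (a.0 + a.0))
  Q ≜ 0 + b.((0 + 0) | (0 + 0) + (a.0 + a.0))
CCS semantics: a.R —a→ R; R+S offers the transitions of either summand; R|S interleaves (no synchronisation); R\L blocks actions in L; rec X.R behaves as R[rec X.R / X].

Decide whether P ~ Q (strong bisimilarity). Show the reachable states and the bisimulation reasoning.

YES

P's transition system — 3 states:
  u0 = b.((0 + 0) | (0 + 0) + (a.0 + a.0)) :: ··b··> u1
  u1 = (0 + 0) | (0 + 0) + (a.0 + a.0) :: ··a··> u2
  u2 = 0 :: stopped
Q's transition system — 3 states:
  v0 = 0 + b.((0 + 0) | (0 + 0) + (a.0 + a.0)) :: ··b··> v1
  v1 = (0 + 0) | (0 + 0) + (a.0 + a.0) :: ··a··> v2
  v2 = 0 :: stopped
Bisimilarity quotient blocks:
  B0 = {u0, v0}
  B1 = {u1, v1}
  B2 = {u2, v2}
u0 ∈ B0, v0 ∈ B0 → same block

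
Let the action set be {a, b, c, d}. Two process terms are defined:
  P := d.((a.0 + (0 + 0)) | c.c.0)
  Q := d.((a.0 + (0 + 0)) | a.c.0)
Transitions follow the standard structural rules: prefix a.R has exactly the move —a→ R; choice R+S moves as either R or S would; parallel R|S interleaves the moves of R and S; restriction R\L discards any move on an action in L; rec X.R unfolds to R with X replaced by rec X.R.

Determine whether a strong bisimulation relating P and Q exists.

P ≁ Q

LTS(P): 7 reachable states
  m0 = d.((a.0 + (0 + 0)) | c.c.0) | -d-> m1
  m1 = (a.0 + (0 + 0)) | c.c.0 | -a-> m2, -c-> m3
  m2 = 0 | c.c.0 | -c-> m4
  m3 = (a.0 + (0 + 0)) | c.0 | -a-> m4, -c-> m5
  m4 = 0 | c.0 | -c-> m6
  m5 = (a.0 + (0 + 0)) | 0 | -a-> m6
  m6 = 0 | 0 | ∅
LTS(Q): 7 reachable states
  n0 = d.((a.0 + (0 + 0)) | a.c.0) | -d-> n1
  n1 = (a.0 + (0 + 0)) | a.c.0 | -a-> n2, -a-> n3
  n2 = (a.0 + (0 + 0)) | c.0 | -a-> n4, -c-> n5
  n3 = 0 | a.c.0 | -a-> n4
  n4 = 0 | c.0 | -c-> n6
  n5 = (a.0 + (0 + 0)) | 0 | -a-> n6
  n6 = 0 | 0 | ∅
Bisimilarity quotient blocks:
  B0 = {m0}
  B1 = {m1}
  B2 = {m2}
  B3 = {m4, n4}
  B4 = {m6, n6}
  B5 = {m3, n2}
  B6 = {m5, n5}
  B7 = {n0}
  B8 = {n1}
  B9 = {n3}
m0 ∈ B0, n0 ∈ B7 → different blocks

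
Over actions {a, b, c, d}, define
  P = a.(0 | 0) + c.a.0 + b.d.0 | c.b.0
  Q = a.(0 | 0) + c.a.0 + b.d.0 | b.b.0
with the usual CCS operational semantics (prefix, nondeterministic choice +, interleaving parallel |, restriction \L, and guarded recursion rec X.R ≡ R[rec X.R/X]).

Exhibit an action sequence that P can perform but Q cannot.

P's transition system — 11 states:
  s0 = a.(0 | 0) + c.a.0 + b.d.0 | c.b.0 | =a=> s1, =b=> s2, =c=> s3, =c=> s4
  s1 = 0 | 0 | deadlocked
  s2 = d.0 | c.b.0 | =c=> s5, =d=> s6
  s3 = a.0 | =a=> s7
  s4 = b.d.0 | b.0 | =b=> s5, =b=> s8
  s5 = d.0 | b.0 | =b=> s9, =d=> s10
  s6 = 0 | c.b.0 | =c=> s10
  s7 = 0 | deadlocked
  s8 = b.d.0 | 0 | =b=> s9
  s9 = d.0 | 0 | =d=> s1
  s10 = 0 | b.0 | =b=> s1
Q's transition system — 11 states:
  t0 = a.(0 | 0) + c.a.0 + b.d.0 | b.b.0 | =a=> t1, =b=> t2, =b=> t3, =c=> t4
  t1 = 0 | 0 | deadlocked
  t2 = b.d.0 | b.0 | =b=> t5, =b=> t6
  t3 = d.0 | b.b.0 | =b=> t6, =d=> t7
  t4 = a.0 | =a=> t8
  t5 = b.d.0 | 0 | =b=> t9
  t6 = d.0 | b.0 | =b=> t9, =d=> t10
  t7 = 0 | b.b.0 | =b=> t10
  t8 = 0 | deadlocked
  t9 = d.0 | 0 | =d=> t1
  t10 = 0 | b.0 | =b=> t1
Trace ⟨bc⟩ through P, begin at {s0}:
  step 1 (b): {s2}
  step 2 (c): {s5}
  P completes σ.
Trace ⟨bc⟩ through Q, begin at {t0}:
  step 1 (b): {t2, t3}
  step 2 (c): no successor for Q

bc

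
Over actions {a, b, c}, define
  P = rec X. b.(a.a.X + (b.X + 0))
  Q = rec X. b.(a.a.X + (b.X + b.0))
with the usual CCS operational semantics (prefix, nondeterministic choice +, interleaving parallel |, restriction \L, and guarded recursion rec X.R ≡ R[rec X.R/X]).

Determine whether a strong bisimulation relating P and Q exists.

NO

LTS(P): 3 reachable states
  p0 = rec X. b.(a.a.X + (b.X + 0)) ⊢ -b-> p1
  p1 = a.a.(rec X. b.(a.a.X + (b.X + 0))) + (b.(rec X. b.(a.a.X + (b.X + 0))) + 0) ⊢ -a-> p2, -b-> p0
  p2 = a.(rec X. b.(a.a.X + (b.X + 0))) ⊢ -a-> p0
LTS(Q): 4 reachable states
  q0 = rec X. b.(a.a.X + (b.X + b.0)) ⊢ -b-> q1
  q1 = a.a.(rec X. b.(a.a.X + (b.X + b.0))) + (b.(rec X. b.(a.a.X + (b.X + b.0))) + b.0) ⊢ -a-> q2, -b-> q0, -b-> q3
  q2 = a.(rec X. b.(a.a.X + (b.X + b.0))) ⊢ -a-> q0
  q3 = 0 ⊢ (no moves)
Coarsest stable partition (strong bisimilarity classes):
  B0 = {p0}
  B1 = {p1}
  B2 = {p2}
  B3 = {q0}
  B4 = {q1}
  B5 = {q2}
  B6 = {q3}
p0 ∈ B0, q0 ∈ B3 → different blocks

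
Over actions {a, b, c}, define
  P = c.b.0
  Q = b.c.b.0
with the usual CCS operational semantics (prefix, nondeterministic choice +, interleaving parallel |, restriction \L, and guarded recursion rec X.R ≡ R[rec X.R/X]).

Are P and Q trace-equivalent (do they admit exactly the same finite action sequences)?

NO — witness ⟨c⟩

P's transition system — 3 states:
  m0 = c.b.0 ⊢ -c-> m1
  m1 = b.0 ⊢ -b-> m2
  m2 = 0 ⊢ ∅
Q's transition system — 4 states:
  n0 = b.c.b.0 ⊢ -b-> n1
  n1 = c.b.0 ⊢ -c-> n2
  n2 = b.0 ⊢ -b-> n3
  n3 = 0 ⊢ ∅
Run σ = ⟨c⟩ on P: start {m0}
  step 1 (c): {m1}
  P completes σ.
Run σ = ⟨c⟩ on Q: start {n0}
  step 1 (c): ∅  — Q cannot continue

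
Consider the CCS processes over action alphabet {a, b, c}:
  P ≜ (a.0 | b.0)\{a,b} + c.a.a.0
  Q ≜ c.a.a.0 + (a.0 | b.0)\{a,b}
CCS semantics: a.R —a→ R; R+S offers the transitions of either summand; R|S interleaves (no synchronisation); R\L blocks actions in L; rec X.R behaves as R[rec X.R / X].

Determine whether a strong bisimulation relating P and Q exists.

Reachable graph of P (4 states):
  m0 = (a.0 | b.0)\{a,b} + c.a.a.0 ⊢ —c→ m1
  m1 = a.a.0 ⊢ —a→ m2
  m2 = a.0 ⊢ —a→ m3
  m3 = 0 ⊢ stopped
Reachable graph of Q (4 states):
  n0 = c.a.a.0 + (a.0 | b.0)\{a,b} ⊢ —c→ n1
  n1 = a.a.0 ⊢ —a→ n2
  n2 = a.0 ⊢ —a→ n3
  n3 = 0 ⊢ stopped
Partition-refinement fixed point:
  B0 = {m0, n0}
  B1 = {m1, n1}
  B2 = {m2, n2}
  B3 = {m3, n3}
m0 ∈ B0, n0 ∈ B0 → same block

P ~ Q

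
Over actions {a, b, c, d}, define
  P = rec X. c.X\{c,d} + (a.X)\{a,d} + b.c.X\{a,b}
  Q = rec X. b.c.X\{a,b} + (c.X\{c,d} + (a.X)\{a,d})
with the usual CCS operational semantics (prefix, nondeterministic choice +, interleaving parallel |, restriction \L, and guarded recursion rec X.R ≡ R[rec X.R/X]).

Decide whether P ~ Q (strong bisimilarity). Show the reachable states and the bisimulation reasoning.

YES

Reachable graph of P (6 states):
  u0 = rec X. c.X\{c,d} + (a.X)\{a,d} + b.c.X\{a,b} → ··b··> u1, ··c··> u2
  u1 = c.(rec X. c.X\{c,d} + (a.X)\{a,d} + b.c.X\{a,b})\{a,b} → ··c··> u3
  u2 = (rec X. c.X\{c,d} + (a.X)\{a,d} + b.c.X\{a,b})\{c,d} → ··b··> u4
  u3 = (rec X. c.X\{c,d} + (a.X)\{a,d} + b.c.X\{a,b})\{a,b} → ··c··> u5
  u4 = (c.(rec X. c.X\{c,d} + (a.X)\{a,d} + b.c.X\{a,b})\{a,b})\{c,d} → ∅
  u5 = (rec X. c.X\{c,d} + (a.X)\{a,d} + b.c.X\{a,b})\{c,d}\{a,b} → ∅
Reachable graph of Q (6 states):
  v0 = rec X. b.c.X\{a,b} + (c.X\{c,d} + (a.X)\{a,d}) → ··b··> v1, ··c··> v2
  v1 = c.(rec X. b.c.X\{a,b} + (c.X\{c,d} + (a.X)\{a,d}))\{a,b} → ··c··> v3
  v2 = (rec X. b.c.X\{a,b} + (c.X\{c,d} + (a.X)\{a,d}))\{c,d} → ··b··> v4
  v3 = (rec X. b.c.X\{a,b} + (c.X\{c,d} + (a.X)\{a,d}))\{a,b} → ··c··> v5
  v4 = (c.(rec X. b.c.X\{a,b} + (c.X\{c,d} + (a.X)\{a,d}))\{a,b})\{c,d} → ∅
  v5 = (rec X. b.c.X\{a,b} + (c.X\{c,d} + (a.X)\{a,d}))\{c,d}\{a,b} → ∅
Coarsest stable partition (strong bisimilarity classes):
  B0 = {u0, v0}
  B1 = {u1, v1}
  B2 = {u3, v3}
  B3 = {u4, u5, v4, v5}
  B4 = {u2, v2}
u0 ∈ B0, v0 ∈ B0 → same block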